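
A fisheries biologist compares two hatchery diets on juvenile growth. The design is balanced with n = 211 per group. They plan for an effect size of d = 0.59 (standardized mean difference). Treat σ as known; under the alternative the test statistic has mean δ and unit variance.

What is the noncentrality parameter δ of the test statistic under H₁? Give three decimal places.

The noncentrality parameter scales effect size by the design's sample-size factor: δ = d·√(n/2) = 0.59 × √(211/2) = 6.0601

δ ≈ 6.060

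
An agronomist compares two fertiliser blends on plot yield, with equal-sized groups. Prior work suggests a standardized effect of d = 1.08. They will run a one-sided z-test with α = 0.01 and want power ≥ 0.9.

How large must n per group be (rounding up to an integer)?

Set Φ(δ − 2.326) = 0.9; then δ − 2.326 = Φ⁻¹(0.9) = 1.282, giving δ = 3.608.
δ = d·√(n/2) ⇒ n = 2(δ/d)² = 2 × (3.608 / 1.08)² = 22.32.
Rounding up, n = 23 per group.

n = 23 per group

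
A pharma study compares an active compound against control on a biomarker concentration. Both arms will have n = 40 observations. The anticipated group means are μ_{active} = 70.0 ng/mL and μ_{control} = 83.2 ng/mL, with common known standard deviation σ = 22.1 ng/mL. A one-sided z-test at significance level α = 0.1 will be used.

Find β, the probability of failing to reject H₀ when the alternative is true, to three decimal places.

Standardized effect: d = |μ_{active} − μ_{control}| / σ = |70.0 − 83.2| / 22.1 = 0.5973
Noncentrality parameter: δ = d·√(n/2) = 0.5973 × √(40/2) = 2.6711
Critical value for a one-sided test at α = 0.1: z_α = 1.282.
Power = P(Z > 1.282 − δ) = Φ(1.390) = 0.9177.
Type II error: β = 1 − power = 1 − 0.9177 = 0.0823.

β ≈ 0.082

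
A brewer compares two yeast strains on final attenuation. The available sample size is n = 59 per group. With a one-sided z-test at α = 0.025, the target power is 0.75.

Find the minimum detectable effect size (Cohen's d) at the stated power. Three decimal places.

d ≈ 0.485

Need Φ(δ − 1.960) = 0.75, so δ = 1.960 + 0.674 = 2.634.
δ = d·√(n/2) ⇒ d = δ/√(n/2) = 2.634/√(59/2) = 0.4850.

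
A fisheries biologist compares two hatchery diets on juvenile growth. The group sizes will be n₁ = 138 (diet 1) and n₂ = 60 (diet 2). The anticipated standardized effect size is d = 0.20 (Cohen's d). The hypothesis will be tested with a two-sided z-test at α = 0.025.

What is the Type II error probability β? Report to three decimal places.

Noncentrality parameter: δ = d / √(1/n₁ + 1/n₂) = 0.20 / √(1/138 + 1/60) = 1.2933
Critical value for a two-sided test at α = 0.025: z_{α/2} = 2.241.
Power = Φ(δ − 2.241) + Φ(−δ − 2.241) = Φ(-0.948) + Φ(-3.535) = 0.1715 + 0.0002 = 0.1718.
Type II error: β = 1 − power = 1 − 0.1718 = 0.8282.

β ≈ 0.828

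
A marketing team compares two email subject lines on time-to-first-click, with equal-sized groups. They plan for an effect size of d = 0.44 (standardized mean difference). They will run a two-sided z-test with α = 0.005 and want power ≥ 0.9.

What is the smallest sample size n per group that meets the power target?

n = 173 per group

For power 0.9 need Φ(δ − z_{0.0025}) = 0.9, so δ = z_{0.0025} + z_{0.10} = 2.807 + 1.282 = 4.089.
(The Φ(−δ − z_{α/2}) term is vanishingly small for δ > 0 and is dropped in the standard sample-size formula.)
δ = d·√(n/2) ⇒ n = 2(δ/d)² = 2 × (4.089 / 0.44)² = 172.69.
Rounding up, n = 173 per group.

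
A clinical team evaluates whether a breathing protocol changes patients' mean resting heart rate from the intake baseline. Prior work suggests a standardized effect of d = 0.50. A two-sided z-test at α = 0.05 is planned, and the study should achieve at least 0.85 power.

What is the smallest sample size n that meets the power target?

n = 36

Set Φ(δ − 1.960) = 0.85; then δ − 1.960 = Φ⁻¹(0.85) = 1.036, giving δ = 2.996.
(Ignoring the negligible lower-tail rejection probability gives the usual closed-form inversion.)
δ = d·√n ⇒ n = (δ/d)² = (2.996 / 0.50)² = 35.91.
Rounding up, n = 36.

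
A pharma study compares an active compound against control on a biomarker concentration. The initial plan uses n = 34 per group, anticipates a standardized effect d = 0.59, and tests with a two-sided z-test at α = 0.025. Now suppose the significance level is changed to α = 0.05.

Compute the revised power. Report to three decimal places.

δ = d·√(n/2) = 0.59 × √(34/2) = 2.4326 (unchanged). New critical value: z_{0.025} = 1.960.
Revised power = Φ(δ − 1.960) + Φ(−δ − 1.960) = Φ(0.473) + Φ(-4.393) = 0.6818 + 0.0000 = 0.6818.

Power ≈ 0.682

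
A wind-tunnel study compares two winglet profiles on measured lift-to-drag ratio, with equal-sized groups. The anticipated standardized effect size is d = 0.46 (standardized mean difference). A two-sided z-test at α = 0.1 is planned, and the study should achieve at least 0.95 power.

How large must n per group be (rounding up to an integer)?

Set Φ(δ − 1.645) = 0.95; then δ − 1.645 = Φ⁻¹(0.95) = 1.645, giving δ = 3.290.
(The Φ(−δ − z_{α/2}) term is vanishingly small for δ > 0 and is dropped in the standard sample-size formula.)
δ = d·√(n/2) ⇒ n = 2(δ/d)² = 2 × (3.290 / 0.46)² = 102.29.
Rounding up, n = 103 per group.

n = 103 per group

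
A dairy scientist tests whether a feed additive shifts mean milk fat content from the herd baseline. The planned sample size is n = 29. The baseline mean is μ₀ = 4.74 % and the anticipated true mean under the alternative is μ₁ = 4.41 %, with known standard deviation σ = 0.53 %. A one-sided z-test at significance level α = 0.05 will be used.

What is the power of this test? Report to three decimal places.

Standardized effect: d = |μ₁ − μ₀| / σ = |4.41 − 4.74| / 0.53 = 0.6226
Noncentrality parameter: δ = d·√n = 0.6226 × √29 = 3.3530
Critical value for a one-sided test at α = 0.05: z_α = 1.645.
Power = P(Z > 1.645 − δ) = Φ(1.708) = 0.9562.

Power ≈ 0.956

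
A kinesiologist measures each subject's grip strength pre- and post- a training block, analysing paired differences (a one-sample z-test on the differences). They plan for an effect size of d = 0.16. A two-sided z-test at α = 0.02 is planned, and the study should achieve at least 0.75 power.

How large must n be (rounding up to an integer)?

Set Φ(δ − 2.326) = 0.75; then δ − 2.326 = Φ⁻¹(0.75) = 0.674, giving δ = 3.001.
(The Φ(−δ − z_{α/2}) term is vanishingly small for δ > 0 and is dropped in the standard sample-size formula.)
δ = d·√n ⇒ n = (δ/d)² = (3.001 / 0.16)² = 351.76.
Rounding up, n = 352.

n = 352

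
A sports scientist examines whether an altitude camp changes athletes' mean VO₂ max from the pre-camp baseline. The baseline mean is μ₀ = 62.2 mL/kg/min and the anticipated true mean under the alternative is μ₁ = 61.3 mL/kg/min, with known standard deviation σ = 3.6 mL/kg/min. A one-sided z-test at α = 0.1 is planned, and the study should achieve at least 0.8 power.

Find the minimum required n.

n = 73

Standardized effect: d = |μ₁ − μ₀| / σ = |61.3 − 62.2| / 3.6 = 0.2500
For power 0.8 need Φ(δ − z_{0.1}) = 0.8, so δ = z_{0.1} + z_{0.20} = 1.282 + 0.842 = 2.123.
δ = d·√n ⇒ n = (δ/d)² = (2.123 / 0.2500)² = 72.13.
Round up to the next whole unit.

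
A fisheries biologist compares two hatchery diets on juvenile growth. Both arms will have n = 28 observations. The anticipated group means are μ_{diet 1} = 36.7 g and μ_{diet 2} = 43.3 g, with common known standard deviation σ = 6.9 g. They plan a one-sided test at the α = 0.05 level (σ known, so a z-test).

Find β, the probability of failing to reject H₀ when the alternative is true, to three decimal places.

β ≈ 0.027

Standardized effect: d = |μ_{diet 1} − μ_{diet 2}| / σ = |36.7 − 43.3| / 6.9 = 0.9565
Noncentrality parameter: δ = d·√(n/2) = 0.9565 × √(28/2) = 3.5790
One-sided α = 0.05 → critical value z_{0.05} = 1.645.
Power = Φ(δ − 1.645) = Φ(1.934) = 0.9735.
Type II error: β = 1 − power = 1 − 0.9735 = 0.0265.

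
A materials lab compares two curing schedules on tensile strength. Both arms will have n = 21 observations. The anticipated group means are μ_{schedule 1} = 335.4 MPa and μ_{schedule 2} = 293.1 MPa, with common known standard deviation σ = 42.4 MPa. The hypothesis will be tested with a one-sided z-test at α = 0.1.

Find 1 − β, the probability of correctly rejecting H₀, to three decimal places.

Power ≈ 0.974

Standardized effect: d = |μ_{schedule 1} − μ_{schedule 2}| / σ = |335.4 − 293.1| / 42.4 = 0.9976
Noncentrality parameter: δ = d·√(n/2) = 0.9976 × √(21/2) = 3.2327
Critical value for a one-sided test at α = 0.1: z_α = 1.282.
Power = P(Z > 1.282 − δ) = Φ(1.951) = 0.9745.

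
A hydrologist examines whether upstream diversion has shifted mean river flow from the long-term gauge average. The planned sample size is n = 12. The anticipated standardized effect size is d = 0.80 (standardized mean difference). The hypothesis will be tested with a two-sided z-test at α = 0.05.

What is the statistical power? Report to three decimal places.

Noncentrality parameter: δ = d·√n = 0.80 × √12 = 2.7713
Two-sided α = 0.05 → critical value z_{0.025} = 1.960.
Power = Φ(δ − 1.960) + Φ(−δ − 1.960) = Φ(0.811) + Φ(-4.731) = 0.7914 + 0.0000 = 0.7914.

Power ≈ 0.791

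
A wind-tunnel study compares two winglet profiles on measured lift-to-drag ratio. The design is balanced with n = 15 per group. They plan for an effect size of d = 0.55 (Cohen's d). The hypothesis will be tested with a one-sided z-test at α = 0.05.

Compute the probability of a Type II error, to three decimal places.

Noncentrality parameter: δ = d·√(n/2) = 0.55 × √(15/2) = 1.5062
Critical value for a one-sided test at α = 0.05: z_α = 1.645.
Power = Φ(δ − 1.645) = Φ(-0.139) = 0.4449.
Type II error: β = 1 − power = 1 − 0.4449 = 0.5551.

β ≈ 0.555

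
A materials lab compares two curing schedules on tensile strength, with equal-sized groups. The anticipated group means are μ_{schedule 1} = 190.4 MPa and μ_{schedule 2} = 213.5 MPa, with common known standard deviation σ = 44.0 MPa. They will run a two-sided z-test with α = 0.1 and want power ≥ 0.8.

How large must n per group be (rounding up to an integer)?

Standardized effect: d = |μ_{schedule 1} − μ_{schedule 2}| / σ = |190.4 − 213.5| / 44.0 = 0.5250
For power 0.8 need Φ(δ − z_{0.05}) = 0.8, so δ = z_{0.05} + z_{0.20} = 1.645 + 0.842 = 2.486.
(For δ > 0 the lower-tail rejection region contributes negligibly to power, so the one-term inversion is standard.)
δ = d·√(n/2) ⇒ n = 2(δ/d)² = 2 × (2.486 / 0.5250)² = 44.86.
Round up to the next whole unit.

n = 45 per group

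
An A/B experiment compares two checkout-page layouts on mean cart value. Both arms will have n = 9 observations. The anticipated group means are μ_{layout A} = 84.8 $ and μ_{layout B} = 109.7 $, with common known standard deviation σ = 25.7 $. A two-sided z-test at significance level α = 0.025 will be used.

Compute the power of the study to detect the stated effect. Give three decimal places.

Standardized effect: d = |μ_{layout A} − μ_{layout B}| / σ = |84.8 − 109.7| / 25.7 = 0.9689
Noncentrality parameter: δ = d·√(n/2) = 0.9689 × √(9/2) = 2.0553
Two-sided α = 0.025 → critical value z_{0.0125} = 2.241.
Power = Φ(δ − 2.241) + Φ(−δ − 2.241) = Φ(-0.186) + Φ(-4.297) = 0.4262 + 0.0000 = 0.4262.

Power ≈ 0.426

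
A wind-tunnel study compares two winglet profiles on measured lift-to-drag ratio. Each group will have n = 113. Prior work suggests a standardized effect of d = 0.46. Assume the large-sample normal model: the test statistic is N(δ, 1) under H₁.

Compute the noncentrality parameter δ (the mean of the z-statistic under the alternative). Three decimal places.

δ = d·√(n/2) = 0.46 × √(113/2) = 3.4577

δ ≈ 3.458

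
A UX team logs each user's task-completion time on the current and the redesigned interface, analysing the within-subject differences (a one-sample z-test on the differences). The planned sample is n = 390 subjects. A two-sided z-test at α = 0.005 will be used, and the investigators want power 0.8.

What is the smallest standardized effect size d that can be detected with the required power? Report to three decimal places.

Need Φ(δ − 2.807) = 0.8, so δ = 2.807 + 0.842 = 3.649.
(Lower-tail contribution to power is negligible for δ > 0.)
δ = d·√n ⇒ d = δ/√n = 3.649/√390 = 0.1848.

d ≈ 0.185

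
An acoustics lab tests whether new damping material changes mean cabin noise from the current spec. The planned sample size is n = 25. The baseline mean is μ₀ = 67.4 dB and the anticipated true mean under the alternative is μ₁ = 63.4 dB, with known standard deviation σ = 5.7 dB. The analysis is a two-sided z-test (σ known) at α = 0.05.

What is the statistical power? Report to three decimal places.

Standardized effect: d = |μ₁ − μ₀| / σ = |63.4 − 67.4| / 5.7 = 0.7018
Noncentrality parameter: δ = d·√n = 0.7018 × √25 = 3.5088
Two-sided α = 0.05 → critical value z_{0.025} = 1.960.
Power = Φ(δ − 1.960) + Φ(−δ − 1.960) = Φ(1.549) + Φ(-5.469) = 0.9393 + 0.0000 = 0.9393.

Power ≈ 0.939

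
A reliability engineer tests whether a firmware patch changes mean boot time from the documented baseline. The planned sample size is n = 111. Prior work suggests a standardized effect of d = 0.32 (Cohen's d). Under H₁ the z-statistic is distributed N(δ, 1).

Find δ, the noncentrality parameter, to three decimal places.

δ = d·√n = 0.32 × √111 = 3.3714

δ ≈ 3.371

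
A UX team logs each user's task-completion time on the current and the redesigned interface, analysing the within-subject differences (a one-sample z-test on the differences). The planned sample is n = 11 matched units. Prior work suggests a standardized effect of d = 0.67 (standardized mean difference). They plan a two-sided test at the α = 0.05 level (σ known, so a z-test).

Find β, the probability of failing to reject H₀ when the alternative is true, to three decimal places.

β ≈ 0.397

Noncentrality parameter: δ = d·√n = 0.67 × √11 = 2.2221
Critical value for a two-sided test at α = 0.05: z_{α/2} = 1.960.
Power = Φ(δ − 1.960) + Φ(−δ − 1.960) = Φ(0.262) + Φ(-4.182) = 0.6034 + 0.0000 = 0.6034.
Type II error: β = 1 − power = 1 − 0.6034 = 0.3966.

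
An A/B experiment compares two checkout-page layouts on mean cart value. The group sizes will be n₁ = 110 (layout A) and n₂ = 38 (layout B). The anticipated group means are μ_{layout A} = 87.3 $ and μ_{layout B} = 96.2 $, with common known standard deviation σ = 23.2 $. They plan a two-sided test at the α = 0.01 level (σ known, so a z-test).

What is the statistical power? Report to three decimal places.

Standardized effect: d = |μ_{layout A} − μ_{layout B}| / σ = |87.3 − 96.2| / 23.2 = 0.3836
Noncentrality parameter: δ = d / √(1/n₁ + 1/n₂) = 0.3836 / √(1/110 + 1/38) = 2.0387
Critical value for a two-sided test at α = 0.01: z_{α/2} = 2.576.
Power = Φ(δ − 2.576) + Φ(−δ − 2.576) = Φ(-0.537) + Φ(-4.615) = 0.2956 + 0.0000 = 0.2956.

Power ≈ 0.296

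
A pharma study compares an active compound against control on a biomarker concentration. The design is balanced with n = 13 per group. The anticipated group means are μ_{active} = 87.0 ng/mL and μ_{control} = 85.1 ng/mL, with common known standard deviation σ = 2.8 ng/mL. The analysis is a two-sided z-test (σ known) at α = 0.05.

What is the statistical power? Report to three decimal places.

Power ≈ 0.409

Standardized effect: d = |μ_{active} − μ_{control}| / σ = |87.0 − 85.1| / 2.8 = 0.6786
Noncentrality parameter: δ = d·√(n/2) = 0.6786 × √(13/2) = 1.7300
Critical value for a two-sided test at α = 0.05: z_{α/2} = 1.960.
Power = Φ(δ − 1.960) + Φ(−δ − 1.960) = Φ(-0.230) + Φ(-3.690) = 0.4091 + 0.0001 = 0.4092.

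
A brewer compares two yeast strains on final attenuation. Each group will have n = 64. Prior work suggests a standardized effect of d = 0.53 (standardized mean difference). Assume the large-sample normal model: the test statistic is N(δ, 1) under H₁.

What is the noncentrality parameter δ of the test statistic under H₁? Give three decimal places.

δ ≈ 2.998

The noncentrality parameter scales effect size by the design's sample-size factor: δ = d·√(n/2) = 0.53 × √(64/2) = 2.9981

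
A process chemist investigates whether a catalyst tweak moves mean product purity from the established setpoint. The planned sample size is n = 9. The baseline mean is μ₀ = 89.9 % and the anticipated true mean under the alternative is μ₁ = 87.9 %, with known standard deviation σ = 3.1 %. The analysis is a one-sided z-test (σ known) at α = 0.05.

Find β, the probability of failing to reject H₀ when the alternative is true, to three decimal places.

Standardized effect: d = |μ₁ − μ₀| / σ = |87.9 − 89.9| / 3.1 = 0.6452
Noncentrality parameter: δ = d·√n = 0.6452 × √9 = 1.9355
One-sided α = 0.05 → critical value z_{0.05} = 1.645.
Power = Φ(δ − 1.645) = Φ(0.291) = 0.6143.
Type II error: β = 1 − power = 1 − 0.6143 = 0.3857.

β ≈ 0.386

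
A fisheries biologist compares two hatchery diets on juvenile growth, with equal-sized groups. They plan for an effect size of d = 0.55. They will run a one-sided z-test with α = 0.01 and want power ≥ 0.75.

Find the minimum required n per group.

n = 60 per group

Set Φ(δ − 2.326) = 0.75; then δ − 2.326 = Φ⁻¹(0.75) = 0.674, giving δ = 3.001.
δ = d·√(n/2) ⇒ n = 2(δ/d)² = 2 × (3.001 / 0.55)² = 59.54.
Rounding up, n = 60 per group.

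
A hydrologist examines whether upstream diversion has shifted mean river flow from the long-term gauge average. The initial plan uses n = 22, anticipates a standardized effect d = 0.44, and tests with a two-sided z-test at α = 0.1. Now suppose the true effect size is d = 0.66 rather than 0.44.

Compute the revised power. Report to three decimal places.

With d = 0.66: δ = d·√n = 0.66 × √22 = 3.0957. Critical value z_{0.05} = 1.645.
Revised power = Φ(δ − 1.645) + Φ(−δ − 1.645) = Φ(1.451) + Φ(-4.741) = 0.9266 + 0.0000 = 0.9266.

Power ≈ 0.927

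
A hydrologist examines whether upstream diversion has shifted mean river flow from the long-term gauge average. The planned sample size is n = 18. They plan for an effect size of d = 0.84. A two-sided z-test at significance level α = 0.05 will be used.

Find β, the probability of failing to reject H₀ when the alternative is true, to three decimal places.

β ≈ 0.054

Noncentrality parameter: δ = d·√n = 0.84 × √18 = 3.5638
Two-sided α = 0.05 → critical value z_{0.025} = 1.960.
Power = Φ(δ − 1.960) + Φ(−δ − 1.960) = Φ(1.604) + Φ(-5.524) = 0.9456 + 0.0000 = 0.9456.
Type II error: β = 1 − power = 1 − 0.9456 = 0.0544.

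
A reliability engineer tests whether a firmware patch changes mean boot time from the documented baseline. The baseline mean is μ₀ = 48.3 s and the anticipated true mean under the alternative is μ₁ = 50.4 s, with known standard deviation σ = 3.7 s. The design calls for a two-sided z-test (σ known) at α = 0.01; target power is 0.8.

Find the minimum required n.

n = 37

Standardized effect: d = |μ₁ − μ₀| / σ = |50.4 − 48.3| / 3.7 = 0.5676
For power 0.8 need Φ(δ − z_{0.005}) = 0.8, so δ = z_{0.005} + z_{0.20} = 2.576 + 0.842 = 3.417.
(Ignoring the negligible lower-tail rejection probability gives the usual closed-form inversion.)
δ = d·√n ⇒ n = (δ/d)² = (3.417 / 0.5676)² = 36.26.
Round up to the next whole unit.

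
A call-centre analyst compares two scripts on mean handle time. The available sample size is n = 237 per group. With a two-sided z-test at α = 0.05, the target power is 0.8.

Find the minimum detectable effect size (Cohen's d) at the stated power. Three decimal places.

d ≈ 0.257

Need Φ(δ − 1.960) = 0.8, so δ = 1.960 + 0.842 = 2.802.
(The second rejection-region term Φ(−δ − z_{α/2}) is negligible and dropped.)
δ = d·√(n/2) ⇒ d = δ/√(n/2) = 2.802/√(237/2) = 0.2574.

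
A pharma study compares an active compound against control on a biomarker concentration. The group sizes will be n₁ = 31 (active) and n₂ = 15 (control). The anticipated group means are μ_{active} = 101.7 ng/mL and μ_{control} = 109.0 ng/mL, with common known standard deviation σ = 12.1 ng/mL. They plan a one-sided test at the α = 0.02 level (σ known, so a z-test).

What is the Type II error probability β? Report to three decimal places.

β ≈ 0.554

Standardized effect: d = |μ_{active} − μ_{control}| / σ = |101.7 − 109.0| / 12.1 = 0.6033
Noncentrality parameter: δ = d / √(1/n₁ + 1/n₂) = 0.6033 / √(1/31 + 1/15) = 1.9182
Critical value for a one-sided test at α = 0.02: z_α = 2.054.
Power = P(Z > 2.054 − δ) = Φ(-0.136) = 0.4461.
Type II error: β = 1 − power = 1 − 0.4461 = 0.5539.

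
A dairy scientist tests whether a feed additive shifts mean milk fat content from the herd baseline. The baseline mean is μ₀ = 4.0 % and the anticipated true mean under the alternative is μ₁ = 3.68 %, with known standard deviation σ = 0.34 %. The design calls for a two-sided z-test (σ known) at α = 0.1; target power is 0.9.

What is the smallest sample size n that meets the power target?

n = 10

Standardized effect: d = |μ₁ − μ₀| / σ = |3.68 − 4.0| / 0.34 = 0.9412
For power 0.9 need Φ(δ − z_{0.05}) = 0.9, so δ = z_{0.05} + z_{0.10} = 1.645 + 1.282 = 2.926.
(For δ > 0 the lower-tail rejection region contributes negligibly to power, so the one-term inversion is standard.)
δ = d·√n ⇒ n = (δ/d)² = (2.926 / 0.9412)² = 9.67.
Round up to the next whole unit.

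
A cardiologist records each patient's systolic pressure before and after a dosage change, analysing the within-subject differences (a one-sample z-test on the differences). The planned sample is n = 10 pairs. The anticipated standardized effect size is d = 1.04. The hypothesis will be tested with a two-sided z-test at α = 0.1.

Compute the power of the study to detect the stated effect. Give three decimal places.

Power ≈ 0.950

Noncentrality parameter: δ = d·√n = 1.04 × √10 = 3.2888
Two-sided α = 0.1 → critical value z_{0.05} = 1.645.
Power = Φ(δ − 1.645) + Φ(−δ − 1.645) = Φ(1.644) + Φ(-4.934) = 0.9499 + 0.0000 = 0.9499.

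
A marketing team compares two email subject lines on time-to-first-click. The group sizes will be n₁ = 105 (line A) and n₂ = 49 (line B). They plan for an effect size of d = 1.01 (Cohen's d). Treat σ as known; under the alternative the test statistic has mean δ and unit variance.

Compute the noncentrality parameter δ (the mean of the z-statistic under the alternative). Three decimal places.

The noncentrality parameter scales effect size by the design's sample-size factor: δ = d / √(1/n₁ + 1/n₂) = 1.01 / √(1/105 + 1/49) = 5.8379

δ ≈ 5.838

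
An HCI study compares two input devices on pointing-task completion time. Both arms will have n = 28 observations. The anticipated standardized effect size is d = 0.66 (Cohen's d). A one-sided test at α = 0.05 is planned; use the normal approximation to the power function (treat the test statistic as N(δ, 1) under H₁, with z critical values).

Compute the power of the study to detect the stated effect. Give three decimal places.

Power ≈ 0.795

Noncentrality parameter: δ = d·√(n/2) = 0.66 × √(28/2) = 2.4695
Critical value for a one-sided test at α = 0.05: z_α = 1.645.
Power = P(Z > 1.645 − δ) = Φ(0.825) = 0.7952.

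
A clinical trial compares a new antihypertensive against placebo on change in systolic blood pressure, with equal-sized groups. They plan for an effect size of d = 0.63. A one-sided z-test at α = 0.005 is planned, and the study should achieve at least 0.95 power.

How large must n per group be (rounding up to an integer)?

For power 0.95 need Φ(δ − z_{0.005}) = 0.95, so δ = z_{0.005} + z_{0.05} = 2.576 + 1.645 = 4.221.
δ = d·√(n/2) ⇒ n = 2(δ/d)² = 2 × (4.221 / 0.63)² = 89.77.
Round up to the next whole unit.

n = 90 per group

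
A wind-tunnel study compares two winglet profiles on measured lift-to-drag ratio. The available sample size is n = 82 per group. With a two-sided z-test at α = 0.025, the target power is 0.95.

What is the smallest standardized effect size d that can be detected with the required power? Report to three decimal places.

Required noncentrality: δ = z_{0.0125} + z_{0.05} = 2.241 + 1.645 = 3.886.
(The second rejection-region term Φ(−δ − z_{α/2}) is negligible and dropped.)
δ = d·√(n/2) ⇒ d = δ/√(n/2) = 3.886/√(82/2) = 0.6069.

d ≈ 0.607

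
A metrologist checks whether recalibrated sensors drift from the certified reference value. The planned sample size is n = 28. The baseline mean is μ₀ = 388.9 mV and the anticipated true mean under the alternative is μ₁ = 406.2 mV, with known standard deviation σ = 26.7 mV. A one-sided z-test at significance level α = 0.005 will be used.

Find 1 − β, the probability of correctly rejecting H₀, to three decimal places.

Power ≈ 0.803

Standardized effect: d = |μ₁ − μ₀| / σ = |406.2 − 388.9| / 26.7 = 0.6479
Noncentrality parameter: δ = d·√n = 0.6479 × √28 = 3.4286
Critical value for a one-sided test at α = 0.005: z_α = 2.576.
Power = Φ(δ − 2.576) = Φ(0.853) = 0.8031.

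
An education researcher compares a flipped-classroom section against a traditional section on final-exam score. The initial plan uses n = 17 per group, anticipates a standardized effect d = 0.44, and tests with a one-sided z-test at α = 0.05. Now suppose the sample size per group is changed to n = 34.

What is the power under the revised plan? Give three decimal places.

With n = 34 per group: δ = d·√(n/2) = 0.44 × √(34/2) = 1.8142. Critical value z_{0.05} = 1.645.
Revised power = P(Z > 1.645 − δ) = Φ(0.169) = 0.5672.

Power ≈ 0.567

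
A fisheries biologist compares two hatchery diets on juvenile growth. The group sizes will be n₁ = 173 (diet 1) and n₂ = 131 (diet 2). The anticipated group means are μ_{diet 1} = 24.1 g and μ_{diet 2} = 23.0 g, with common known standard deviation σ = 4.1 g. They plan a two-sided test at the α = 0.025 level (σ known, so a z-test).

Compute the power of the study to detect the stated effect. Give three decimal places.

Power ≈ 0.530

Standardized effect: d = |μ_{diet 1} − μ_{diet 2}| / σ = |24.1 − 23.0| / 4.1 = 0.2683
Noncentrality parameter: δ = d / √(1/n₁ + 1/n₂) = 0.2683 / √(1/173 + 1/131) = 2.3165
Two-sided α = 0.025 → critical value z_{0.0125} = 2.241.
Power = Φ(δ − 2.241) + Φ(−δ − 2.241) = Φ(0.075) + Φ(-4.558) = 0.5299 + 0.0000 = 0.5299.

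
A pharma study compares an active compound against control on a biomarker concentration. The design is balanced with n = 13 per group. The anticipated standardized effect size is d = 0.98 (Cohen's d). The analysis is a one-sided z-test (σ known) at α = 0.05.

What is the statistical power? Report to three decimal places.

Noncentrality parameter: δ = d·√(n/2) = 0.98 × √(13/2) = 2.4985
Critical value for a one-sided test at α = 0.05: z_α = 1.645.
Power = P(Z > 1.645 − δ) = Φ(0.854) = 0.8034.

Power ≈ 0.803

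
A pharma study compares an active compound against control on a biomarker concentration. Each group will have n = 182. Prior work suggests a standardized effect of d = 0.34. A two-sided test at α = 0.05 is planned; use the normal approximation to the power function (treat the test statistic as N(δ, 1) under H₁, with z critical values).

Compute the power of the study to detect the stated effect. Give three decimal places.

Noncentrality parameter: δ = d·√(n/2) = 0.34 × √(182/2) = 3.2434
Two-sided α = 0.05 → critical value z_{0.025} = 1.960.
Power = Φ(δ − 1.960) + Φ(−δ − 1.960) = Φ(1.283) + Φ(-5.203) = 0.9003 + 0.0000 = 0.9003.

Power ≈ 0.900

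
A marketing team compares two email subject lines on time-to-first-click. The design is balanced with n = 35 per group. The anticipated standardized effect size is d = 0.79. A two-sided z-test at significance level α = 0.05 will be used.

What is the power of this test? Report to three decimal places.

Power ≈ 0.911

Noncentrality parameter: δ = d·√(n/2) = 0.79 × √(35/2) = 3.3048
Two-sided α = 0.05 → critical value z_{0.025} = 1.960.
Power = Φ(δ − 1.960) + Φ(−δ − 1.960) = Φ(1.345) + Φ(-5.265) = 0.9107 + 0.0000 = 0.9107.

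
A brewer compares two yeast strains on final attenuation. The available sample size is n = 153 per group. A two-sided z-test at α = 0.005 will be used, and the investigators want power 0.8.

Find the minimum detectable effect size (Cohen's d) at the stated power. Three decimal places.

d ≈ 0.417

Required noncentrality: δ = z_{0.0025} + z_{0.20} = 2.807 + 0.842 = 3.649.
(Lower-tail contribution to power is negligible for δ > 0.)
δ = d·√(n/2) ⇒ d = δ/√(n/2) = 3.649/√(153/2) = 0.4172.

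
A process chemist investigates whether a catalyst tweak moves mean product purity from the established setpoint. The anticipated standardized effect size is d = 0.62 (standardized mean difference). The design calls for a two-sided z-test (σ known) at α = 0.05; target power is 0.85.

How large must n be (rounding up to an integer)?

Set Φ(δ − 1.960) = 0.85; then δ − 1.960 = Φ⁻¹(0.85) = 1.036, giving δ = 2.996.
(Ignoring the negligible lower-tail rejection probability gives the usual closed-form inversion.)
δ = d·√n ⇒ n = (δ/d)² = (2.996 / 0.62)² = 23.36.
Round up to the next whole unit.

n = 24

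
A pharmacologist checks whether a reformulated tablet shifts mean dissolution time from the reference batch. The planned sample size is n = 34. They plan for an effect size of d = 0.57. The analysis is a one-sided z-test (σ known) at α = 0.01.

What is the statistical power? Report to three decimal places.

Power ≈ 0.841

Noncentrality parameter: δ = d·√n = 0.57 × √34 = 3.3236
Critical value for a one-sided test at α = 0.01: z_α = 2.326.
Power = Φ(δ − 2.326) = Φ(0.997) = 0.8407.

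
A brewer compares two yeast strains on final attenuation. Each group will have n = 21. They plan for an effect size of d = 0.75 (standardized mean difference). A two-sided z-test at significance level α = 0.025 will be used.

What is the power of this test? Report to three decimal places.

Noncentrality parameter: δ = d·√(n/2) = 0.75 × √(21/2) = 2.4303
Critical value for a two-sided test at α = 0.025: z_{α/2} = 2.241.
Power = Φ(δ − 2.241) + Φ(−δ − 2.241) = Φ(0.189) + Φ(-4.672) = 0.5749 + 0.0000 = 0.5749.

Power ≈ 0.575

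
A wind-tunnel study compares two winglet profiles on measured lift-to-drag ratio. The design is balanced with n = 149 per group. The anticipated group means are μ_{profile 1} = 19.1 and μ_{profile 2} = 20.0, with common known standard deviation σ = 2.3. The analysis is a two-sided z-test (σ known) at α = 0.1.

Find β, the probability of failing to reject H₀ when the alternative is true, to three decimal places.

β ≈ 0.042

Standardized effect: d = |μ_{profile 1} − μ_{profile 2}| / σ = |19.1 − 20.0| / 2.3 = 0.3913
Noncentrality parameter: δ = d·√(n/2) = 0.3913 × √(149/2) = 3.3775
Critical value for a two-sided test at α = 0.1: z_{α/2} = 1.645.
Power = Φ(δ − 1.645) + Φ(−δ − 1.645) = Φ(1.733) + Φ(-5.022) = 0.9584 + 0.0000 = 0.9584.
Type II error: β = 1 − power = 1 − 0.9584 = 0.0416.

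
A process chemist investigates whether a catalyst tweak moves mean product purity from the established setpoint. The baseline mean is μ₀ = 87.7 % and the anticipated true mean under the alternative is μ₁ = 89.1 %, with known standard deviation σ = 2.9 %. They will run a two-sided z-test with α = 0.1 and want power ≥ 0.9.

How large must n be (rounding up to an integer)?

Standardized effect: d = |μ₁ − μ₀| / σ = |89.1 − 87.7| / 2.9 = 0.4828
For power 0.9 need Φ(δ − z_{0.05}) = 0.9, so δ = z_{0.05} + z_{0.10} = 1.645 + 1.282 = 2.926.
(For δ > 0 the lower-tail rejection region contributes negligibly to power, so the one-term inversion is standard.)
δ = d·√n ⇒ n = (δ/d)² = (2.926 / 0.4828)² = 36.75.
Round up to the next whole unit.

n = 37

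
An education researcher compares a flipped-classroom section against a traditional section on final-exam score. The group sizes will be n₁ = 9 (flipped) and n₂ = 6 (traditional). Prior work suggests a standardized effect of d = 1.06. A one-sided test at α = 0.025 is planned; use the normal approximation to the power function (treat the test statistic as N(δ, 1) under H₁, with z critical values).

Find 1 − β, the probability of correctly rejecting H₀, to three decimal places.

Power ≈ 0.520

Noncentrality parameter: δ = d / √(1/n₁ + 1/n₂) = 1.06 / √(1/9 + 1/6) = 2.0112
Critical value for a one-sided test at α = 0.025: z_α = 1.960.
Power = P(Z > 1.960 − δ) = Φ(0.051) = 0.5204.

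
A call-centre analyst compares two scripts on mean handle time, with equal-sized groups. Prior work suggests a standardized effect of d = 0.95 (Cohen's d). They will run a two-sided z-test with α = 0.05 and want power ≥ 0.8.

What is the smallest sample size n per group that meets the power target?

For power 0.8 need Φ(δ − z_{0.025}) = 0.8, so δ = z_{0.025} + z_{0.20} = 1.960 + 0.842 = 2.802.
(Ignoring the negligible lower-tail rejection probability gives the usual closed-form inversion.)
δ = d·√(n/2) ⇒ n = 2(δ/d)² = 2 × (2.802 / 0.95)² = 17.39.
Rounding up, n = 18 per group.

n = 18 per group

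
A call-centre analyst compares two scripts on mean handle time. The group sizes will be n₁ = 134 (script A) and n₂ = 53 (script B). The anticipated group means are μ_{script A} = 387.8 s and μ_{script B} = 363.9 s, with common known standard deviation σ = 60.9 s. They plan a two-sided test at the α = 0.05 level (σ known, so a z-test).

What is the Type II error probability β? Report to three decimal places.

Standardized effect: d = |μ_{script A} − μ_{script B}| / σ = |387.8 − 363.9| / 60.9 = 0.3924
Noncentrality parameter: δ = d / √(1/n₁ + 1/n₂) = 0.3924 / √(1/134 + 1/53) = 2.4185
Two-sided α = 0.05 → critical value z_{0.025} = 1.960.
Power = Φ(δ − 1.960) + Φ(−δ − 1.960) = Φ(0.459) + Φ(-4.378) = 0.6767 + 0.0000 = 0.6767.
Type II error: β = 1 − power = 1 − 0.6767 = 0.3233.

β ≈ 0.323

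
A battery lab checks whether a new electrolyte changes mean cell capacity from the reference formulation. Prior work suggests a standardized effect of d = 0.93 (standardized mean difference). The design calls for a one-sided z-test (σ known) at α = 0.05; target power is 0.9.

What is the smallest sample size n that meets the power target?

Set Φ(δ − 1.645) = 0.9; then δ − 1.645 = Φ⁻¹(0.9) = 1.282, giving δ = 2.926.
δ = d·√n ⇒ n = (δ/d)² = (2.926 / 0.93)² = 9.90.
Round up to the next whole unit.

n = 10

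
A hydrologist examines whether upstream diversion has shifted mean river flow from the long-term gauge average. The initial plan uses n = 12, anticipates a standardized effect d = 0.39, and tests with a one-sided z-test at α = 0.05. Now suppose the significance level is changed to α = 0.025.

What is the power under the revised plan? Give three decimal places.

Power ≈ 0.271

δ = d·√n = 0.39 × √12 = 1.3510 (unchanged). New critical value: z_{0.025} = 1.960.
Revised power = P(Z > 1.960 − δ) = Φ(-0.609) = 0.2713.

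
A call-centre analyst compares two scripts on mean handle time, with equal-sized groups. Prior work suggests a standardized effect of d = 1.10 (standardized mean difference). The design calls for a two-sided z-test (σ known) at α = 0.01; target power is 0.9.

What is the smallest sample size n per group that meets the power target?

Set Φ(δ − 2.576) = 0.9; then δ − 2.576 = Φ⁻¹(0.9) = 1.282, giving δ = 3.857.
(Ignoring the negligible lower-tail rejection probability gives the usual closed-form inversion.)
δ = d·√(n/2) ⇒ n = 2(δ/d)² = 2 × (3.857 / 1.10)² = 24.59.
Round up to the next whole unit.

n = 25 per group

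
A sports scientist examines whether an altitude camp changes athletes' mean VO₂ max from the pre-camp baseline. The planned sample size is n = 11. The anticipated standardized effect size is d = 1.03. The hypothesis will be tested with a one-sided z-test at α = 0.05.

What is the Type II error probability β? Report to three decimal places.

β ≈ 0.038

Noncentrality parameter: λ = d·√n = 1.03 × √11 = 3.4161
Critical value for a one-sided test at α = 0.05: z_α = 1.645.
Power = P(Z > 1.645 − λ) = Φ(1.771) = 0.9617.
Type II error: β = 1 − power = 1 − 0.9617 = 0.0383.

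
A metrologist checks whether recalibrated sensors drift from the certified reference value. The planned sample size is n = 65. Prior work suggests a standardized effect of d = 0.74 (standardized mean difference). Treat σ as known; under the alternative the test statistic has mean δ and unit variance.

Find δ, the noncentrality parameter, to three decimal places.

The noncentrality parameter scales effect size by the design's sample-size factor: δ = d·√n = 0.74 × √65 = 5.9661

δ ≈ 5.966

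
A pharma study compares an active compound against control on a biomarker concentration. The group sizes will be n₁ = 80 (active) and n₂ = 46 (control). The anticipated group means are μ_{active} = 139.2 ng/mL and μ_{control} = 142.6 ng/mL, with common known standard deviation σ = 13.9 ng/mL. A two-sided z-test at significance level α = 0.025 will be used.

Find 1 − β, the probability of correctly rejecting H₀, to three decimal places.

Power ≈ 0.179

Standardized effect: d = |μ_{active} − μ_{control}| / σ = |139.2 − 142.6| / 13.9 = 0.2446
Noncentrality parameter: δ = d / √(1/n₁ + 1/n₂) = 0.2446 / √(1/80 + 1/46) = 1.3219
Two-sided α = 0.025 → critical value z_{0.0125} = 2.241.
Power = Φ(δ − 2.241) + Φ(−δ − 2.241) = Φ(-0.919) + Φ(-3.563) = 0.1789 + 0.0002 = 0.1791.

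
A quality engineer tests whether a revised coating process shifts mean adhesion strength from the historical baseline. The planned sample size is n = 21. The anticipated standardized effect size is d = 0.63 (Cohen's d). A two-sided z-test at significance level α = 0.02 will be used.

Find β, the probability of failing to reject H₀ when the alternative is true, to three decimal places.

Noncentrality parameter: δ = d·√n = 0.63 × √21 = 2.8870
Critical value for a two-sided test at α = 0.02: z_{α/2} = 2.326.
Power = Φ(δ − 2.326) + Φ(−δ − 2.326) = Φ(0.561) + Φ(-5.213) = 0.7125 + 0.0000 = 0.7125.
Type II error: β = 1 − power = 1 − 0.7125 = 0.2875.

β ≈ 0.288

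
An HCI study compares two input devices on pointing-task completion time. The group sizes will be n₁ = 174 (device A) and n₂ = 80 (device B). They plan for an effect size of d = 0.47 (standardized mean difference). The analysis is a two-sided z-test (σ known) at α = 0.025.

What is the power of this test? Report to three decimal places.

Noncentrality parameter: λ = d / √(1/n₁ + 1/n₂) = 0.47 / √(1/174 + 1/80) = 3.4794
Two-sided α = 0.025 → critical value z_{0.0125} = 2.241.
Power = Φ(λ − 2.241) + Φ(−λ − 2.241) = Φ(1.238) + Φ(-5.721) = 0.8921 + 0.0000 = 0.8921.

Power ≈ 0.892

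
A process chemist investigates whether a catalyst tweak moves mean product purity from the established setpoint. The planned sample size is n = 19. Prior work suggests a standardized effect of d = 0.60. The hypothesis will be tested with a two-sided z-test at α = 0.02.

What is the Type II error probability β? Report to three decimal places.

β ≈ 0.386

Noncentrality parameter: δ = d·√n = 0.60 × √19 = 2.6153
Two-sided α = 0.02 → critical value z_{0.01} = 2.326.
Power = Φ(δ − 2.326) + Φ(−δ − 2.326) = Φ(0.289) + Φ(-4.942) = 0.6137 + 0.0000 = 0.6137.
Type II error: β = 1 − power = 1 − 0.6137 = 0.3863.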